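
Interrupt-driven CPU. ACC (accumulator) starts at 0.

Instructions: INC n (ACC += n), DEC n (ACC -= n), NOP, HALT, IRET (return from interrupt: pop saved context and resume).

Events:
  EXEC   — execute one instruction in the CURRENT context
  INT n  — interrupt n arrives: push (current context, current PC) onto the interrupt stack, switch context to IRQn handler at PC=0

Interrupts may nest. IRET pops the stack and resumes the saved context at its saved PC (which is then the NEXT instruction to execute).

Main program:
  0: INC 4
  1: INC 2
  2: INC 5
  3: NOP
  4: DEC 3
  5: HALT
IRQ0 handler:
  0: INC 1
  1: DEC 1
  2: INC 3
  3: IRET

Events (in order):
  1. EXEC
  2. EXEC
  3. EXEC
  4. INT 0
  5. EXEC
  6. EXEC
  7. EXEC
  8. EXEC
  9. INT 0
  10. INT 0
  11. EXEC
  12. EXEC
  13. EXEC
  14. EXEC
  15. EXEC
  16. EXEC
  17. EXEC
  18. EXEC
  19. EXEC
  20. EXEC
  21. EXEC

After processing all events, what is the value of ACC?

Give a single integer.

Event 1 (EXEC): [MAIN] PC=0: INC 4 -> ACC=4
Event 2 (EXEC): [MAIN] PC=1: INC 2 -> ACC=6
Event 3 (EXEC): [MAIN] PC=2: INC 5 -> ACC=11
Event 4 (INT 0): INT 0 arrives: push (MAIN, PC=3), enter IRQ0 at PC=0 (depth now 1)
Event 5 (EXEC): [IRQ0] PC=0: INC 1 -> ACC=12
Event 6 (EXEC): [IRQ0] PC=1: DEC 1 -> ACC=11
Event 7 (EXEC): [IRQ0] PC=2: INC 3 -> ACC=14
Event 8 (EXEC): [IRQ0] PC=3: IRET -> resume MAIN at PC=3 (depth now 0)
Event 9 (INT 0): INT 0 arrives: push (MAIN, PC=3), enter IRQ0 at PC=0 (depth now 1)
Event 10 (INT 0): INT 0 arrives: push (IRQ0, PC=0), enter IRQ0 at PC=0 (depth now 2)
Event 11 (EXEC): [IRQ0] PC=0: INC 1 -> ACC=15
Event 12 (EXEC): [IRQ0] PC=1: DEC 1 -> ACC=14
Event 13 (EXEC): [IRQ0] PC=2: INC 3 -> ACC=17
Event 14 (EXEC): [IRQ0] PC=3: IRET -> resume IRQ0 at PC=0 (depth now 1)
Event 15 (EXEC): [IRQ0] PC=0: INC 1 -> ACC=18
Event 16 (EXEC): [IRQ0] PC=1: DEC 1 -> ACC=17
Event 17 (EXEC): [IRQ0] PC=2: INC 3 -> ACC=20
Event 18 (EXEC): [IRQ0] PC=3: IRET -> resume MAIN at PC=3 (depth now 0)
Event 19 (EXEC): [MAIN] PC=3: NOP
Event 20 (EXEC): [MAIN] PC=4: DEC 3 -> ACC=17
Event 21 (EXEC): [MAIN] PC=5: HALT

Answer: 17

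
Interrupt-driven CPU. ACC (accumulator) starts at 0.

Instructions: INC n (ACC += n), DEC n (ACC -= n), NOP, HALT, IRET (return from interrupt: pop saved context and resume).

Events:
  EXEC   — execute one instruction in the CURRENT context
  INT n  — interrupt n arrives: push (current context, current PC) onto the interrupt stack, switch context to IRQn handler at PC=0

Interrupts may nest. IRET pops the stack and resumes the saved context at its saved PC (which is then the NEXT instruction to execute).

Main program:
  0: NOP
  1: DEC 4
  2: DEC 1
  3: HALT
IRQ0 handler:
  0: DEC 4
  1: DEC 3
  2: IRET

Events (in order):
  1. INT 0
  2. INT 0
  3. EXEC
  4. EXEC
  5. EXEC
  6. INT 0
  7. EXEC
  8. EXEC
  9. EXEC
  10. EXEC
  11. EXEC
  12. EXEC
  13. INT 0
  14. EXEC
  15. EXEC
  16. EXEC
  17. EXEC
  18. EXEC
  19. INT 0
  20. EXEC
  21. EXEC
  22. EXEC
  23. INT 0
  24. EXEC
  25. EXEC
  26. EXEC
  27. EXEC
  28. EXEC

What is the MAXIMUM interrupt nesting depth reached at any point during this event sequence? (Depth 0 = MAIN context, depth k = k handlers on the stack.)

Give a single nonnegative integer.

Answer: 2

Derivation:
Event 1 (INT 0): INT 0 arrives: push (MAIN, PC=0), enter IRQ0 at PC=0 (depth now 1) [depth=1]
Event 2 (INT 0): INT 0 arrives: push (IRQ0, PC=0), enter IRQ0 at PC=0 (depth now 2) [depth=2]
Event 3 (EXEC): [IRQ0] PC=0: DEC 4 -> ACC=-4 [depth=2]
Event 4 (EXEC): [IRQ0] PC=1: DEC 3 -> ACC=-7 [depth=2]
Event 5 (EXEC): [IRQ0] PC=2: IRET -> resume IRQ0 at PC=0 (depth now 1) [depth=1]
Event 6 (INT 0): INT 0 arrives: push (IRQ0, PC=0), enter IRQ0 at PC=0 (depth now 2) [depth=2]
Event 7 (EXEC): [IRQ0] PC=0: DEC 4 -> ACC=-11 [depth=2]
Event 8 (EXEC): [IRQ0] PC=1: DEC 3 -> ACC=-14 [depth=2]
Event 9 (EXEC): [IRQ0] PC=2: IRET -> resume IRQ0 at PC=0 (depth now 1) [depth=1]
Event 10 (EXEC): [IRQ0] PC=0: DEC 4 -> ACC=-18 [depth=1]
Event 11 (EXEC): [IRQ0] PC=1: DEC 3 -> ACC=-21 [depth=1]
Event 12 (EXEC): [IRQ0] PC=2: IRET -> resume MAIN at PC=0 (depth now 0) [depth=0]
Event 13 (INT 0): INT 0 arrives: push (MAIN, PC=0), enter IRQ0 at PC=0 (depth now 1) [depth=1]
Event 14 (EXEC): [IRQ0] PC=0: DEC 4 -> ACC=-25 [depth=1]
Event 15 (EXEC): [IRQ0] PC=1: DEC 3 -> ACC=-28 [depth=1]
Event 16 (EXEC): [IRQ0] PC=2: IRET -> resume MAIN at PC=0 (depth now 0) [depth=0]
Event 17 (EXEC): [MAIN] PC=0: NOP [depth=0]
Event 18 (EXEC): [MAIN] PC=1: DEC 4 -> ACC=-32 [depth=0]
Event 19 (INT 0): INT 0 arrives: push (MAIN, PC=2), enter IRQ0 at PC=0 (depth now 1) [depth=1]
Event 20 (EXEC): [IRQ0] PC=0: DEC 4 -> ACC=-36 [depth=1]
Event 21 (EXEC): [IRQ0] PC=1: DEC 3 -> ACC=-39 [depth=1]
Event 22 (EXEC): [IRQ0] PC=2: IRET -> resume MAIN at PC=2 (depth now 0) [depth=0]
Event 23 (INT 0): INT 0 arrives: push (MAIN, PC=2), enter IRQ0 at PC=0 (depth now 1) [depth=1]
Event 24 (EXEC): [IRQ0] PC=0: DEC 4 -> ACC=-43 [depth=1]
Event 25 (EXEC): [IRQ0] PC=1: DEC 3 -> ACC=-46 [depth=1]
Event 26 (EXEC): [IRQ0] PC=2: IRET -> resume MAIN at PC=2 (depth now 0) [depth=0]
Event 27 (EXEC): [MAIN] PC=2: DEC 1 -> ACC=-47 [depth=0]
Event 28 (EXEC): [MAIN] PC=3: HALT [depth=0]
Max depth observed: 2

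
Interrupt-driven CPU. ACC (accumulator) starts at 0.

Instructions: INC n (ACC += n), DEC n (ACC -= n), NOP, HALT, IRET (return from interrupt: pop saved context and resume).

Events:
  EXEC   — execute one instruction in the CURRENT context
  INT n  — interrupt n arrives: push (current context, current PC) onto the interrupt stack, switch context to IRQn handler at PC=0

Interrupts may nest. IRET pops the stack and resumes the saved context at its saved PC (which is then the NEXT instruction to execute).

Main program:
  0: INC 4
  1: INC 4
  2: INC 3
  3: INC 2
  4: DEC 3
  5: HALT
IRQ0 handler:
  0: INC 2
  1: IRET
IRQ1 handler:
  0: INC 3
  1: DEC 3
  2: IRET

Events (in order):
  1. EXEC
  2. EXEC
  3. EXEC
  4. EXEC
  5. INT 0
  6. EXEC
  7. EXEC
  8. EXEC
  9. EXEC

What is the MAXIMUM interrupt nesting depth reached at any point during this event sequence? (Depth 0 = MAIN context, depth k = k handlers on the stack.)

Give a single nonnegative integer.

Event 1 (EXEC): [MAIN] PC=0: INC 4 -> ACC=4 [depth=0]
Event 2 (EXEC): [MAIN] PC=1: INC 4 -> ACC=8 [depth=0]
Event 3 (EXEC): [MAIN] PC=2: INC 3 -> ACC=11 [depth=0]
Event 4 (EXEC): [MAIN] PC=3: INC 2 -> ACC=13 [depth=0]
Event 5 (INT 0): INT 0 arrives: push (MAIN, PC=4), enter IRQ0 at PC=0 (depth now 1) [depth=1]
Event 6 (EXEC): [IRQ0] PC=0: INC 2 -> ACC=15 [depth=1]
Event 7 (EXEC): [IRQ0] PC=1: IRET -> resume MAIN at PC=4 (depth now 0) [depth=0]
Event 8 (EXEC): [MAIN] PC=4: DEC 3 -> ACC=12 [depth=0]
Event 9 (EXEC): [MAIN] PC=5: HALT [depth=0]
Max depth observed: 1

Answer: 1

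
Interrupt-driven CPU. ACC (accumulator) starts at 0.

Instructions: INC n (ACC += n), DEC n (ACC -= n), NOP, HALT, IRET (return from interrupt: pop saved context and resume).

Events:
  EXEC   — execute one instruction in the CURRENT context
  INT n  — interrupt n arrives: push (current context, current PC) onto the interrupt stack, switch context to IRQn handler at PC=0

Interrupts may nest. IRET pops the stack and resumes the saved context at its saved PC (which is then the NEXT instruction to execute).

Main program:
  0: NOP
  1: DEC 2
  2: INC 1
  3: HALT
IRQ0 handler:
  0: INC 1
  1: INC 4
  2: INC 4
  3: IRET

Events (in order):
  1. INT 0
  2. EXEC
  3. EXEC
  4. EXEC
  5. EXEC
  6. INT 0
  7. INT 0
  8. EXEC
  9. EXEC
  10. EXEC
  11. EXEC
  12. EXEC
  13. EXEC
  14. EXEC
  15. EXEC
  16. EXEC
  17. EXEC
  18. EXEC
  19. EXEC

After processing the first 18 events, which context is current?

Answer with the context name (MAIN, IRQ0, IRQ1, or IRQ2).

Event 1 (INT 0): INT 0 arrives: push (MAIN, PC=0), enter IRQ0 at PC=0 (depth now 1)
Event 2 (EXEC): [IRQ0] PC=0: INC 1 -> ACC=1
Event 3 (EXEC): [IRQ0] PC=1: INC 4 -> ACC=5
Event 4 (EXEC): [IRQ0] PC=2: INC 4 -> ACC=9
Event 5 (EXEC): [IRQ0] PC=3: IRET -> resume MAIN at PC=0 (depth now 0)
Event 6 (INT 0): INT 0 arrives: push (MAIN, PC=0), enter IRQ0 at PC=0 (depth now 1)
Event 7 (INT 0): INT 0 arrives: push (IRQ0, PC=0), enter IRQ0 at PC=0 (depth now 2)
Event 8 (EXEC): [IRQ0] PC=0: INC 1 -> ACC=10
Event 9 (EXEC): [IRQ0] PC=1: INC 4 -> ACC=14
Event 10 (EXEC): [IRQ0] PC=2: INC 4 -> ACC=18
Event 11 (EXEC): [IRQ0] PC=3: IRET -> resume IRQ0 at PC=0 (depth now 1)
Event 12 (EXEC): [IRQ0] PC=0: INC 1 -> ACC=19
Event 13 (EXEC): [IRQ0] PC=1: INC 4 -> ACC=23
Event 14 (EXEC): [IRQ0] PC=2: INC 4 -> ACC=27
Event 15 (EXEC): [IRQ0] PC=3: IRET -> resume MAIN at PC=0 (depth now 0)
Event 16 (EXEC): [MAIN] PC=0: NOP
Event 17 (EXEC): [MAIN] PC=1: DEC 2 -> ACC=25
Event 18 (EXEC): [MAIN] PC=2: INC 1 -> ACC=26

Answer: MAIN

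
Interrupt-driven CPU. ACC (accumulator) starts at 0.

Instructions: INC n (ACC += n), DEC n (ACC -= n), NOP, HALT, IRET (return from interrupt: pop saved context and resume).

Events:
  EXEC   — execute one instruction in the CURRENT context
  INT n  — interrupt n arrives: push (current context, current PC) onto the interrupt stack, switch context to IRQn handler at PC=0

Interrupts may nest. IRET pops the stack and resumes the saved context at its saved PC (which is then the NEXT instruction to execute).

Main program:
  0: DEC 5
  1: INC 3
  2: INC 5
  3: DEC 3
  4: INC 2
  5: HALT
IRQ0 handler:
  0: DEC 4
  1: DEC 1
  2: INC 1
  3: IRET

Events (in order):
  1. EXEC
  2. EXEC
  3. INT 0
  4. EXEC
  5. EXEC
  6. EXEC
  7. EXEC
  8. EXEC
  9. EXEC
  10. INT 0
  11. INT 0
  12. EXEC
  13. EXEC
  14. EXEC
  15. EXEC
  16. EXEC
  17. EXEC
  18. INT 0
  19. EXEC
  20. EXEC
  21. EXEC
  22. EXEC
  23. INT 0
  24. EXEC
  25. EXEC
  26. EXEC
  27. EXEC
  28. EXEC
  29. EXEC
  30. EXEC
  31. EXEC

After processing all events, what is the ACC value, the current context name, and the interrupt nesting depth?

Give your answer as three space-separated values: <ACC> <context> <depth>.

Event 1 (EXEC): [MAIN] PC=0: DEC 5 -> ACC=-5
Event 2 (EXEC): [MAIN] PC=1: INC 3 -> ACC=-2
Event 3 (INT 0): INT 0 arrives: push (MAIN, PC=2), enter IRQ0 at PC=0 (depth now 1)
Event 4 (EXEC): [IRQ0] PC=0: DEC 4 -> ACC=-6
Event 5 (EXEC): [IRQ0] PC=1: DEC 1 -> ACC=-7
Event 6 (EXEC): [IRQ0] PC=2: INC 1 -> ACC=-6
Event 7 (EXEC): [IRQ0] PC=3: IRET -> resume MAIN at PC=2 (depth now 0)
Event 8 (EXEC): [MAIN] PC=2: INC 5 -> ACC=-1
Event 9 (EXEC): [MAIN] PC=3: DEC 3 -> ACC=-4
Event 10 (INT 0): INT 0 arrives: push (MAIN, PC=4), enter IRQ0 at PC=0 (depth now 1)
Event 11 (INT 0): INT 0 arrives: push (IRQ0, PC=0), enter IRQ0 at PC=0 (depth now 2)
Event 12 (EXEC): [IRQ0] PC=0: DEC 4 -> ACC=-8
Event 13 (EXEC): [IRQ0] PC=1: DEC 1 -> ACC=-9
Event 14 (EXEC): [IRQ0] PC=2: INC 1 -> ACC=-8
Event 15 (EXEC): [IRQ0] PC=3: IRET -> resume IRQ0 at PC=0 (depth now 1)
Event 16 (EXEC): [IRQ0] PC=0: DEC 4 -> ACC=-12
Event 17 (EXEC): [IRQ0] PC=1: DEC 1 -> ACC=-13
Event 18 (INT 0): INT 0 arrives: push (IRQ0, PC=2), enter IRQ0 at PC=0 (depth now 2)
Event 19 (EXEC): [IRQ0] PC=0: DEC 4 -> ACC=-17
Event 20 (EXEC): [IRQ0] PC=1: DEC 1 -> ACC=-18
Event 21 (EXEC): [IRQ0] PC=2: INC 1 -> ACC=-17
Event 22 (EXEC): [IRQ0] PC=3: IRET -> resume IRQ0 at PC=2 (depth now 1)
Event 23 (INT 0): INT 0 arrives: push (IRQ0, PC=2), enter IRQ0 at PC=0 (depth now 2)
Event 24 (EXEC): [IRQ0] PC=0: DEC 4 -> ACC=-21
Event 25 (EXEC): [IRQ0] PC=1: DEC 1 -> ACC=-22
Event 26 (EXEC): [IRQ0] PC=2: INC 1 -> ACC=-21
Event 27 (EXEC): [IRQ0] PC=3: IRET -> resume IRQ0 at PC=2 (depth now 1)
Event 28 (EXEC): [IRQ0] PC=2: INC 1 -> ACC=-20
Event 29 (EXEC): [IRQ0] PC=3: IRET -> resume MAIN at PC=4 (depth now 0)
Event 30 (EXEC): [MAIN] PC=4: INC 2 -> ACC=-18
Event 31 (EXEC): [MAIN] PC=5: HALT

Answer: -18 MAIN 0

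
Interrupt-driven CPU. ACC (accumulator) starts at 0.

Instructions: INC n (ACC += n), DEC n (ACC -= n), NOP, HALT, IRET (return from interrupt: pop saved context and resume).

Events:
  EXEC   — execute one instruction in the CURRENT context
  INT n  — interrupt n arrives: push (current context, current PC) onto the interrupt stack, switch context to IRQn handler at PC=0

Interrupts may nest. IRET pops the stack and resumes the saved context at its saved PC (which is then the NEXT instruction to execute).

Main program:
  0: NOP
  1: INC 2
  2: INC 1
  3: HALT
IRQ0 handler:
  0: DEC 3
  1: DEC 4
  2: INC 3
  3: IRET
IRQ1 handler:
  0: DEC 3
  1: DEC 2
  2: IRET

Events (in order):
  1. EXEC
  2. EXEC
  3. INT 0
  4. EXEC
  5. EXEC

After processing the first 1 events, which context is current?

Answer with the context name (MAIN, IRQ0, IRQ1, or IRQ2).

Answer: MAIN

Derivation:
Event 1 (EXEC): [MAIN] PC=0: NOP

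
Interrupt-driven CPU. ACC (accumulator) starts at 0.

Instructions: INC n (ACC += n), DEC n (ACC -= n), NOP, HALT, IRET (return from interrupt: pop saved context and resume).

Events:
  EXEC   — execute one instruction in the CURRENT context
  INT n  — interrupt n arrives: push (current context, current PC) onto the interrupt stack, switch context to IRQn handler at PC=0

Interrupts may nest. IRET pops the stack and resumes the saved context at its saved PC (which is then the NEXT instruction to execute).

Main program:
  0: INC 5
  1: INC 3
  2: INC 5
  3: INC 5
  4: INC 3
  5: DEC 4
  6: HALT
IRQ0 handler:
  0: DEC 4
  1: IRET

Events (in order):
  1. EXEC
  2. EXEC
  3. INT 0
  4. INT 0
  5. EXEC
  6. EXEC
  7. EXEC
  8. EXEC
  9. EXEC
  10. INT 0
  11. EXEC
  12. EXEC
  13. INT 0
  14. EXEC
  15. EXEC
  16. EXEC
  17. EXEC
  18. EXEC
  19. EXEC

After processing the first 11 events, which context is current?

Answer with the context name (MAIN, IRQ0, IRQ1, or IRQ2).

Event 1 (EXEC): [MAIN] PC=0: INC 5 -> ACC=5
Event 2 (EXEC): [MAIN] PC=1: INC 3 -> ACC=8
Event 3 (INT 0): INT 0 arrives: push (MAIN, PC=2), enter IRQ0 at PC=0 (depth now 1)
Event 4 (INT 0): INT 0 arrives: push (IRQ0, PC=0), enter IRQ0 at PC=0 (depth now 2)
Event 5 (EXEC): [IRQ0] PC=0: DEC 4 -> ACC=4
Event 6 (EXEC): [IRQ0] PC=1: IRET -> resume IRQ0 at PC=0 (depth now 1)
Event 7 (EXEC): [IRQ0] PC=0: DEC 4 -> ACC=0
Event 8 (EXEC): [IRQ0] PC=1: IRET -> resume MAIN at PC=2 (depth now 0)
Event 9 (EXEC): [MAIN] PC=2: INC 5 -> ACC=5
Event 10 (INT 0): INT 0 arrives: push (MAIN, PC=3), enter IRQ0 at PC=0 (depth now 1)
Event 11 (EXEC): [IRQ0] PC=0: DEC 4 -> ACC=1

Answer: IRQ0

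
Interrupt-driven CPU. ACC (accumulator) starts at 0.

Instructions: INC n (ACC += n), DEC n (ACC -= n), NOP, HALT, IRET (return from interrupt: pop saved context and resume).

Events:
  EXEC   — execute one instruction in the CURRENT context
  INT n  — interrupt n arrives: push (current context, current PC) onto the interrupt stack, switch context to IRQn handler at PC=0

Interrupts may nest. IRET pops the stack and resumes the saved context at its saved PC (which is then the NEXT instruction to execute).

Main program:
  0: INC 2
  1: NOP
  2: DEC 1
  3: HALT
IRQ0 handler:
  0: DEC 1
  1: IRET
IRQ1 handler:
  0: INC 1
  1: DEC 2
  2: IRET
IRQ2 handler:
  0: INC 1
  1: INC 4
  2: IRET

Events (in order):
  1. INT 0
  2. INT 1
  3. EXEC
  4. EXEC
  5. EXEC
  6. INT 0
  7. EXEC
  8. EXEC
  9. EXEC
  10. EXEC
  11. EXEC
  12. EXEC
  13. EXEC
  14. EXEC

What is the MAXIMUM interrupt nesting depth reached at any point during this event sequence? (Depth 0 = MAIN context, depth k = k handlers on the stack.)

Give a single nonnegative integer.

Answer: 2

Derivation:
Event 1 (INT 0): INT 0 arrives: push (MAIN, PC=0), enter IRQ0 at PC=0 (depth now 1) [depth=1]
Event 2 (INT 1): INT 1 arrives: push (IRQ0, PC=0), enter IRQ1 at PC=0 (depth now 2) [depth=2]
Event 3 (EXEC): [IRQ1] PC=0: INC 1 -> ACC=1 [depth=2]
Event 4 (EXEC): [IRQ1] PC=1: DEC 2 -> ACC=-1 [depth=2]
Event 5 (EXEC): [IRQ1] PC=2: IRET -> resume IRQ0 at PC=0 (depth now 1) [depth=1]
Event 6 (INT 0): INT 0 arrives: push (IRQ0, PC=0), enter IRQ0 at PC=0 (depth now 2) [depth=2]
Event 7 (EXEC): [IRQ0] PC=0: DEC 1 -> ACC=-2 [depth=2]
Event 8 (EXEC): [IRQ0] PC=1: IRET -> resume IRQ0 at PC=0 (depth now 1) [depth=1]
Event 9 (EXEC): [IRQ0] PC=0: DEC 1 -> ACC=-3 [depth=1]
Event 10 (EXEC): [IRQ0] PC=1: IRET -> resume MAIN at PC=0 (depth now 0) [depth=0]
Event 11 (EXEC): [MAIN] PC=0: INC 2 -> ACC=-1 [depth=0]
Event 12 (EXEC): [MAIN] PC=1: NOP [depth=0]
Event 13 (EXEC): [MAIN] PC=2: DEC 1 -> ACC=-2 [depth=0]
Event 14 (EXEC): [MAIN] PC=3: HALT [depth=0]
Max depth observed: 2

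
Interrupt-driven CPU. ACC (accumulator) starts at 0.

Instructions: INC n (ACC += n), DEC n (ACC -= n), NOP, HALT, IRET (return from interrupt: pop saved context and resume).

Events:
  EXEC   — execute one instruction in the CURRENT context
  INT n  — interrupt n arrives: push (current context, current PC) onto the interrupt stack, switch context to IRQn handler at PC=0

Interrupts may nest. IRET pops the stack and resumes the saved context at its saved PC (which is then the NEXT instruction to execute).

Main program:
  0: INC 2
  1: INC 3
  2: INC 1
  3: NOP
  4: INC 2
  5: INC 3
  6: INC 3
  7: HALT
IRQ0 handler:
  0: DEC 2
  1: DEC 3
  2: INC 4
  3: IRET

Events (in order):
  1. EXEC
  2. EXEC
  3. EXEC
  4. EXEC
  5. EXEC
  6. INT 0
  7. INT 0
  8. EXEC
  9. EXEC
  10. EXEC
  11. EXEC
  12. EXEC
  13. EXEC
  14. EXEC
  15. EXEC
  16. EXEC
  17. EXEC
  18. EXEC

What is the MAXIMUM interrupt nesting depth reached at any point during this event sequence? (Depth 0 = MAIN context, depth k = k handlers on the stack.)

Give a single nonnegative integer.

Event 1 (EXEC): [MAIN] PC=0: INC 2 -> ACC=2 [depth=0]
Event 2 (EXEC): [MAIN] PC=1: INC 3 -> ACC=5 [depth=0]
Event 3 (EXEC): [MAIN] PC=2: INC 1 -> ACC=6 [depth=0]
Event 4 (EXEC): [MAIN] PC=3: NOP [depth=0]
Event 5 (EXEC): [MAIN] PC=4: INC 2 -> ACC=8 [depth=0]
Event 6 (INT 0): INT 0 arrives: push (MAIN, PC=5), enter IRQ0 at PC=0 (depth now 1) [depth=1]
Event 7 (INT 0): INT 0 arrives: push (IRQ0, PC=0), enter IRQ0 at PC=0 (depth now 2) [depth=2]
Event 8 (EXEC): [IRQ0] PC=0: DEC 2 -> ACC=6 [depth=2]
Event 9 (EXEC): [IRQ0] PC=1: DEC 3 -> ACC=3 [depth=2]
Event 10 (EXEC): [IRQ0] PC=2: INC 4 -> ACC=7 [depth=2]
Event 11 (EXEC): [IRQ0] PC=3: IRET -> resume IRQ0 at PC=0 (depth now 1) [depth=1]
Event 12 (EXEC): [IRQ0] PC=0: DEC 2 -> ACC=5 [depth=1]
Event 13 (EXEC): [IRQ0] PC=1: DEC 3 -> ACC=2 [depth=1]
Event 14 (EXEC): [IRQ0] PC=2: INC 4 -> ACC=6 [depth=1]
Event 15 (EXEC): [IRQ0] PC=3: IRET -> resume MAIN at PC=5 (depth now 0) [depth=0]
Event 16 (EXEC): [MAIN] PC=5: INC 3 -> ACC=9 [depth=0]
Event 17 (EXEC): [MAIN] PC=6: INC 3 -> ACC=12 [depth=0]
Event 18 (EXEC): [MAIN] PC=7: HALT [depth=0]
Max depth observed: 2

Answer: 2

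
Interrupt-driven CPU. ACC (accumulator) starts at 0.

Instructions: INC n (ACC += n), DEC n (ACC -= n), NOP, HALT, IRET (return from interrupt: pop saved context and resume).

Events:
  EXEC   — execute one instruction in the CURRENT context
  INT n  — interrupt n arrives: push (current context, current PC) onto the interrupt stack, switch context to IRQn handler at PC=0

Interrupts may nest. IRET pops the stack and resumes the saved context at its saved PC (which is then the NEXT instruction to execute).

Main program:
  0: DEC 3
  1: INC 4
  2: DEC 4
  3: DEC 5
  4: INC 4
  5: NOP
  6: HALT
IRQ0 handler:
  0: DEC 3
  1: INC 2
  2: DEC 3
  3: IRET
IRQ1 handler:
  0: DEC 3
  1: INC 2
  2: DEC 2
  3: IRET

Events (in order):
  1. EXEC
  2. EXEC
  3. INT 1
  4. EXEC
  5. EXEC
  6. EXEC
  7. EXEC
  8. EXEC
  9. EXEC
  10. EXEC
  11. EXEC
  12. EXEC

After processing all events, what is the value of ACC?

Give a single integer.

Answer: -7

Derivation:
Event 1 (EXEC): [MAIN] PC=0: DEC 3 -> ACC=-3
Event 2 (EXEC): [MAIN] PC=1: INC 4 -> ACC=1
Event 3 (INT 1): INT 1 arrives: push (MAIN, PC=2), enter IRQ1 at PC=0 (depth now 1)
Event 4 (EXEC): [IRQ1] PC=0: DEC 3 -> ACC=-2
Event 5 (EXEC): [IRQ1] PC=1: INC 2 -> ACC=0
Event 6 (EXEC): [IRQ1] PC=2: DEC 2 -> ACC=-2
Event 7 (EXEC): [IRQ1] PC=3: IRET -> resume MAIN at PC=2 (depth now 0)
Event 8 (EXEC): [MAIN] PC=2: DEC 4 -> ACC=-6
Event 9 (EXEC): [MAIN] PC=3: DEC 5 -> ACC=-11
Event 10 (EXEC): [MAIN] PC=4: INC 4 -> ACC=-7
Event 11 (EXEC): [MAIN] PC=5: NOP
Event 12 (EXEC): [MAIN] PC=6: HALT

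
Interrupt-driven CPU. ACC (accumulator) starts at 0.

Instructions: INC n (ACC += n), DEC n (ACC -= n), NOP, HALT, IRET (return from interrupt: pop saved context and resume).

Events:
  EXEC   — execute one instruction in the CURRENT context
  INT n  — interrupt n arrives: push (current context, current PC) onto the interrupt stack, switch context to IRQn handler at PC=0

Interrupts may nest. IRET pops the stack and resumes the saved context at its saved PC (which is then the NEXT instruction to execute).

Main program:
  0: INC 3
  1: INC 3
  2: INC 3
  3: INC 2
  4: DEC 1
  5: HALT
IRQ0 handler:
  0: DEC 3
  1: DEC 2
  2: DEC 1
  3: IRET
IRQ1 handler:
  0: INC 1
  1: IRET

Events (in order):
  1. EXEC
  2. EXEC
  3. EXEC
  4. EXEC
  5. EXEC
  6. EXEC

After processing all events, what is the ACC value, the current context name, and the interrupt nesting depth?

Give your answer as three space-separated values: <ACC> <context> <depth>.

Event 1 (EXEC): [MAIN] PC=0: INC 3 -> ACC=3
Event 2 (EXEC): [MAIN] PC=1: INC 3 -> ACC=6
Event 3 (EXEC): [MAIN] PC=2: INC 3 -> ACC=9
Event 4 (EXEC): [MAIN] PC=3: INC 2 -> ACC=11
Event 5 (EXEC): [MAIN] PC=4: DEC 1 -> ACC=10
Event 6 (EXEC): [MAIN] PC=5: HALT

Answer: 10 MAIN 0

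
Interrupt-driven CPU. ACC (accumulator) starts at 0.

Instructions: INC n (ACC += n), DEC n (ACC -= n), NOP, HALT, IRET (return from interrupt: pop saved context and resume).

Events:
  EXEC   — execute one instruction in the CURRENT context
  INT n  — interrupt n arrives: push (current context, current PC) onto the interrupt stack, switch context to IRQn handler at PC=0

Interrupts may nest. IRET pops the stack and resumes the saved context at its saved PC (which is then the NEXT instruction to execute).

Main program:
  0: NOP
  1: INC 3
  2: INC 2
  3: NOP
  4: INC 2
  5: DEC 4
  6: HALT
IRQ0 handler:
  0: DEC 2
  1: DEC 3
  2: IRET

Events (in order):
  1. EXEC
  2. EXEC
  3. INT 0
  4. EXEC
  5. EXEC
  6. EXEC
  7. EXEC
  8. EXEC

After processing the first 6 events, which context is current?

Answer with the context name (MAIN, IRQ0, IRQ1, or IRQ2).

Event 1 (EXEC): [MAIN] PC=0: NOP
Event 2 (EXEC): [MAIN] PC=1: INC 3 -> ACC=3
Event 3 (INT 0): INT 0 arrives: push (MAIN, PC=2), enter IRQ0 at PC=0 (depth now 1)
Event 4 (EXEC): [IRQ0] PC=0: DEC 2 -> ACC=1
Event 5 (EXEC): [IRQ0] PC=1: DEC 3 -> ACC=-2
Event 6 (EXEC): [IRQ0] PC=2: IRET -> resume MAIN at PC=2 (depth now 0)

Answer: MAIN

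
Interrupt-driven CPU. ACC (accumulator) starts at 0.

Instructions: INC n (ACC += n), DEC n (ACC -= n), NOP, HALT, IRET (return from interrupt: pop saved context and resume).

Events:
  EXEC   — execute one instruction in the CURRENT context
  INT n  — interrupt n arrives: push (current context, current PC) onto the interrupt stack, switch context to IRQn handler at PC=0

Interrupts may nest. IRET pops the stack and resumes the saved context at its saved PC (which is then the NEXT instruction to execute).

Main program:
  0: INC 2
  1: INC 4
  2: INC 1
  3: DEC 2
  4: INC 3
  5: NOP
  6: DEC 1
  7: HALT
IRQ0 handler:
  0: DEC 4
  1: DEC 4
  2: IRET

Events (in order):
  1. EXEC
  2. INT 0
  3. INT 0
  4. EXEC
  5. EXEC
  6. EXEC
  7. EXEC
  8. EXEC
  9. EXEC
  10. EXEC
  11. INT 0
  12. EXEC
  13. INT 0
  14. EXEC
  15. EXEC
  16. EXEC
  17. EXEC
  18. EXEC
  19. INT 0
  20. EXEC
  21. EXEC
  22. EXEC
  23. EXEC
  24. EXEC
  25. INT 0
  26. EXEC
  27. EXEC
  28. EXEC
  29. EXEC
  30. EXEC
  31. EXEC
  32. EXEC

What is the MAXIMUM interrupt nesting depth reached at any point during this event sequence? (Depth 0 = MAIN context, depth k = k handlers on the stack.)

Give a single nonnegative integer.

Answer: 2

Derivation:
Event 1 (EXEC): [MAIN] PC=0: INC 2 -> ACC=2 [depth=0]
Event 2 (INT 0): INT 0 arrives: push (MAIN, PC=1), enter IRQ0 at PC=0 (depth now 1) [depth=1]
Event 3 (INT 0): INT 0 arrives: push (IRQ0, PC=0), enter IRQ0 at PC=0 (depth now 2) [depth=2]
Event 4 (EXEC): [IRQ0] PC=0: DEC 4 -> ACC=-2 [depth=2]
Event 5 (EXEC): [IRQ0] PC=1: DEC 4 -> ACC=-6 [depth=2]
Event 6 (EXEC): [IRQ0] PC=2: IRET -> resume IRQ0 at PC=0 (depth now 1) [depth=1]
Event 7 (EXEC): [IRQ0] PC=0: DEC 4 -> ACC=-10 [depth=1]
Event 8 (EXEC): [IRQ0] PC=1: DEC 4 -> ACC=-14 [depth=1]
Event 9 (EXEC): [IRQ0] PC=2: IRET -> resume MAIN at PC=1 (depth now 0) [depth=0]
Event 10 (EXEC): [MAIN] PC=1: INC 4 -> ACC=-10 [depth=0]
Event 11 (INT 0): INT 0 arrives: push (MAIN, PC=2), enter IRQ0 at PC=0 (depth now 1) [depth=1]
Event 12 (EXEC): [IRQ0] PC=0: DEC 4 -> ACC=-14 [depth=1]
Event 13 (INT 0): INT 0 arrives: push (IRQ0, PC=1), enter IRQ0 at PC=0 (depth now 2) [depth=2]
Event 14 (EXEC): [IRQ0] PC=0: DEC 4 -> ACC=-18 [depth=2]
Event 15 (EXEC): [IRQ0] PC=1: DEC 4 -> ACC=-22 [depth=2]
Event 16 (EXEC): [IRQ0] PC=2: IRET -> resume IRQ0 at PC=1 (depth now 1) [depth=1]
Event 17 (EXEC): [IRQ0] PC=1: DEC 4 -> ACC=-26 [depth=1]
Event 18 (EXEC): [IRQ0] PC=2: IRET -> resume MAIN at PC=2 (depth now 0) [depth=0]
Event 19 (INT 0): INT 0 arrives: push (MAIN, PC=2), enter IRQ0 at PC=0 (depth now 1) [depth=1]
Event 20 (EXEC): [IRQ0] PC=0: DEC 4 -> ACC=-30 [depth=1]
Event 21 (EXEC): [IRQ0] PC=1: DEC 4 -> ACC=-34 [depth=1]
Event 22 (EXEC): [IRQ0] PC=2: IRET -> resume MAIN at PC=2 (depth now 0) [depth=0]
Event 23 (EXEC): [MAIN] PC=2: INC 1 -> ACC=-33 [depth=0]
Event 24 (EXEC): [MAIN] PC=3: DEC 2 -> ACC=-35 [depth=0]
Event 25 (INT 0): INT 0 arrives: push (MAIN, PC=4), enter IRQ0 at PC=0 (depth now 1) [depth=1]
Event 26 (EXEC): [IRQ0] PC=0: DEC 4 -> ACC=-39 [depth=1]
Event 27 (EXEC): [IRQ0] PC=1: DEC 4 -> ACC=-43 [depth=1]
Event 28 (EXEC): [IRQ0] PC=2: IRET -> resume MAIN at PC=4 (depth now 0) [depth=0]
Event 29 (EXEC): [MAIN] PC=4: INC 3 -> ACC=-40 [depth=0]
Event 30 (EXEC): [MAIN] PC=5: NOP [depth=0]
Event 31 (EXEC): [MAIN] PC=6: DEC 1 -> ACC=-41 [depth=0]
Event 32 (EXEC): [MAIN] PC=7: HALT [depth=0]
Max depth observed: 2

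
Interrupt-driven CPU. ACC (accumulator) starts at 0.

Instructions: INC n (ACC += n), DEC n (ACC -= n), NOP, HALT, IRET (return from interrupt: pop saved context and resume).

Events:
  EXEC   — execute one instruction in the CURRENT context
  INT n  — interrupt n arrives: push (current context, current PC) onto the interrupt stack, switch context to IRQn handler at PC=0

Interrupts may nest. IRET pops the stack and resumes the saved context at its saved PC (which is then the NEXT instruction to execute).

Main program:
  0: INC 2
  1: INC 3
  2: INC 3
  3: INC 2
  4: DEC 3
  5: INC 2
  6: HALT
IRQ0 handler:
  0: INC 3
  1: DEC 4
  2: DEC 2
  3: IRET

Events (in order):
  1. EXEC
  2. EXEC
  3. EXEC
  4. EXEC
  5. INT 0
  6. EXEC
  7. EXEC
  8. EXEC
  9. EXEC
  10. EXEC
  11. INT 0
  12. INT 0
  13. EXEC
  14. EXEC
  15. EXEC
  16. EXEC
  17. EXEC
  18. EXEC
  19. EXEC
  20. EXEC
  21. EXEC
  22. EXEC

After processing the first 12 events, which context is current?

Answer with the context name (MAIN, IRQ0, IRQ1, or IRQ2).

Answer: IRQ0

Derivation:
Event 1 (EXEC): [MAIN] PC=0: INC 2 -> ACC=2
Event 2 (EXEC): [MAIN] PC=1: INC 3 -> ACC=5
Event 3 (EXEC): [MAIN] PC=2: INC 3 -> ACC=8
Event 4 (EXEC): [MAIN] PC=3: INC 2 -> ACC=10
Event 5 (INT 0): INT 0 arrives: push (MAIN, PC=4), enter IRQ0 at PC=0 (depth now 1)
Event 6 (EXEC): [IRQ0] PC=0: INC 3 -> ACC=13
Event 7 (EXEC): [IRQ0] PC=1: DEC 4 -> ACC=9
Event 8 (EXEC): [IRQ0] PC=2: DEC 2 -> ACC=7
Event 9 (EXEC): [IRQ0] PC=3: IRET -> resume MAIN at PC=4 (depth now 0)
Event 10 (EXEC): [MAIN] PC=4: DEC 3 -> ACC=4
Event 11 (INT 0): INT 0 arrives: push (MAIN, PC=5), enter IRQ0 at PC=0 (depth now 1)
Event 12 (INT 0): INT 0 arrives: push (IRQ0, PC=0), enter IRQ0 at PC=0 (depth now 2)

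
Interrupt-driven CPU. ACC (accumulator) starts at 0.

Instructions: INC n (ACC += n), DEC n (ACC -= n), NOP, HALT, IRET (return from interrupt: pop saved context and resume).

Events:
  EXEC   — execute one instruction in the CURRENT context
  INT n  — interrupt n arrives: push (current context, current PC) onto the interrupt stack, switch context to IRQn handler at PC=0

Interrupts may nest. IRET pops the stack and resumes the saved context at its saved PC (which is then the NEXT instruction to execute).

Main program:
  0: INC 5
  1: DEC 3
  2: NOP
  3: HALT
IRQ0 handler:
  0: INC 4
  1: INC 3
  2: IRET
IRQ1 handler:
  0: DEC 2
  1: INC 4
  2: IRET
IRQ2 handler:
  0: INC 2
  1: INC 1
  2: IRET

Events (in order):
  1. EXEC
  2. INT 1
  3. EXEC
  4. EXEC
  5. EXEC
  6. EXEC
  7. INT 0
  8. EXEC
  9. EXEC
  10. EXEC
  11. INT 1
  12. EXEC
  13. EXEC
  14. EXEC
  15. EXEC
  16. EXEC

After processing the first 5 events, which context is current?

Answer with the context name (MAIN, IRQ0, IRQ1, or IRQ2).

Event 1 (EXEC): [MAIN] PC=0: INC 5 -> ACC=5
Event 2 (INT 1): INT 1 arrives: push (MAIN, PC=1), enter IRQ1 at PC=0 (depth now 1)
Event 3 (EXEC): [IRQ1] PC=0: DEC 2 -> ACC=3
Event 4 (EXEC): [IRQ1] PC=1: INC 4 -> ACC=7
Event 5 (EXEC): [IRQ1] PC=2: IRET -> resume MAIN at PC=1 (depth now 0)

Answer: MAIN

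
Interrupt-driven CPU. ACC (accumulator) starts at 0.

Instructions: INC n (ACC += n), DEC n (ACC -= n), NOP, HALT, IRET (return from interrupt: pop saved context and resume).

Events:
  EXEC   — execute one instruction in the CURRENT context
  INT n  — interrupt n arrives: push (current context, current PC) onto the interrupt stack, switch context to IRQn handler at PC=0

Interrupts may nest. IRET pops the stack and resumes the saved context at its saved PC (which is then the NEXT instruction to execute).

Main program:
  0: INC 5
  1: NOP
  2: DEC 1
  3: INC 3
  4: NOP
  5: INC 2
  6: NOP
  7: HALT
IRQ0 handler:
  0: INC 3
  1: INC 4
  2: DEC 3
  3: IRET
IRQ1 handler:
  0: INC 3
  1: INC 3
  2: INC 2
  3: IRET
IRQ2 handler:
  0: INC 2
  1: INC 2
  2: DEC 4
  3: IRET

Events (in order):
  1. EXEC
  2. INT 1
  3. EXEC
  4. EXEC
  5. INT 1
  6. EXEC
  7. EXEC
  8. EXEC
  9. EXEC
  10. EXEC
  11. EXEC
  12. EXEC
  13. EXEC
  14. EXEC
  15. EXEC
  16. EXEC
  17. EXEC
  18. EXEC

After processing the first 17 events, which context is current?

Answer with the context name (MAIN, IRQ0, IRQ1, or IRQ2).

Event 1 (EXEC): [MAIN] PC=0: INC 5 -> ACC=5
Event 2 (INT 1): INT 1 arrives: push (MAIN, PC=1), enter IRQ1 at PC=0 (depth now 1)
Event 3 (EXEC): [IRQ1] PC=0: INC 3 -> ACC=8
Event 4 (EXEC): [IRQ1] PC=1: INC 3 -> ACC=11
Event 5 (INT 1): INT 1 arrives: push (IRQ1, PC=2), enter IRQ1 at PC=0 (depth now 2)
Event 6 (EXEC): [IRQ1] PC=0: INC 3 -> ACC=14
Event 7 (EXEC): [IRQ1] PC=1: INC 3 -> ACC=17
Event 8 (EXEC): [IRQ1] PC=2: INC 2 -> ACC=19
Event 9 (EXEC): [IRQ1] PC=3: IRET -> resume IRQ1 at PC=2 (depth now 1)
Event 10 (EXEC): [IRQ1] PC=2: INC 2 -> ACC=21
Event 11 (EXEC): [IRQ1] PC=3: IRET -> resume MAIN at PC=1 (depth now 0)
Event 12 (EXEC): [MAIN] PC=1: NOP
Event 13 (EXEC): [MAIN] PC=2: DEC 1 -> ACC=20
Event 14 (EXEC): [MAIN] PC=3: INC 3 -> ACC=23
Event 15 (EXEC): [MAIN] PC=4: NOP
Event 16 (EXEC): [MAIN] PC=5: INC 2 -> ACC=25
Event 17 (EXEC): [MAIN] PC=6: NOP

Answer: MAIN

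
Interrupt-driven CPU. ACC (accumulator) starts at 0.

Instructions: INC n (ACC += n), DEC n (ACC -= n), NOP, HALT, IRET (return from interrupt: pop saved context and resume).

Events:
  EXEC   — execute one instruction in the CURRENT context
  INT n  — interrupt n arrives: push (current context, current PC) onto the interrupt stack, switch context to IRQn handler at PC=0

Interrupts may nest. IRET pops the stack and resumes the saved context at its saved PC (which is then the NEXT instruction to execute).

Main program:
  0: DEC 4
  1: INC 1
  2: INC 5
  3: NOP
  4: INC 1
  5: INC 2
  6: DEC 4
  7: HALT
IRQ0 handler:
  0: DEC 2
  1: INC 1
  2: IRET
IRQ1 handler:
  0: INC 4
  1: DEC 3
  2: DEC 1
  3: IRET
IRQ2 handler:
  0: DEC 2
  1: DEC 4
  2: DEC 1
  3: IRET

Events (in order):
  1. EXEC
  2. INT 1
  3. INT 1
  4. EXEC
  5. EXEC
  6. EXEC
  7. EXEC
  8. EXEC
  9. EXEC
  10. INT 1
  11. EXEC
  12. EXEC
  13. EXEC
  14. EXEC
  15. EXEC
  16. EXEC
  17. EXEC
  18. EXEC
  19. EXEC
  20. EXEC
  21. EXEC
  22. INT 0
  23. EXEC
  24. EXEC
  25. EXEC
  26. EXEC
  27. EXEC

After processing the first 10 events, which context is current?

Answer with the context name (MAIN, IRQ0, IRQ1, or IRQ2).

Answer: IRQ1

Derivation:
Event 1 (EXEC): [MAIN] PC=0: DEC 4 -> ACC=-4
Event 2 (INT 1): INT 1 arrives: push (MAIN, PC=1), enter IRQ1 at PC=0 (depth now 1)
Event 3 (INT 1): INT 1 arrives: push (IRQ1, PC=0), enter IRQ1 at PC=0 (depth now 2)
Event 4 (EXEC): [IRQ1] PC=0: INC 4 -> ACC=0
Event 5 (EXEC): [IRQ1] PC=1: DEC 3 -> ACC=-3
Event 6 (EXEC): [IRQ1] PC=2: DEC 1 -> ACC=-4
Event 7 (EXEC): [IRQ1] PC=3: IRET -> resume IRQ1 at PC=0 (depth now 1)
Event 8 (EXEC): [IRQ1] PC=0: INC 4 -> ACC=0
Event 9 (EXEC): [IRQ1] PC=1: DEC 3 -> ACC=-3
Event 10 (INT 1): INT 1 arrives: push (IRQ1, PC=2), enter IRQ1 at PC=0 (depth now 2)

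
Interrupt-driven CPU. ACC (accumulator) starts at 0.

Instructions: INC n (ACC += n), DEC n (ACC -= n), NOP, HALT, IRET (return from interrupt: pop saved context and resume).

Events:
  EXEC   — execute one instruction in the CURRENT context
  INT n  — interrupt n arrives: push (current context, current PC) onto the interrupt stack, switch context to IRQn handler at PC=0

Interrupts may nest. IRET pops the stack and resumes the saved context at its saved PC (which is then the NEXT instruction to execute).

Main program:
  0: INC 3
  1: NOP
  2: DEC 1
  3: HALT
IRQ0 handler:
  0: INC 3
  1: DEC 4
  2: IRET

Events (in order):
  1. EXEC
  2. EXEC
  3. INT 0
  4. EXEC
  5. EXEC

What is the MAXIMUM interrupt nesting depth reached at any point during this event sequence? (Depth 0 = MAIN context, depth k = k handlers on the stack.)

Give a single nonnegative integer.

Event 1 (EXEC): [MAIN] PC=0: INC 3 -> ACC=3 [depth=0]
Event 2 (EXEC): [MAIN] PC=1: NOP [depth=0]
Event 3 (INT 0): INT 0 arrives: push (MAIN, PC=2), enter IRQ0 at PC=0 (depth now 1) [depth=1]
Event 4 (EXEC): [IRQ0] PC=0: INC 3 -> ACC=6 [depth=1]
Event 5 (EXEC): [IRQ0] PC=1: DEC 4 -> ACC=2 [depth=1]
Max depth observed: 1

Answer: 1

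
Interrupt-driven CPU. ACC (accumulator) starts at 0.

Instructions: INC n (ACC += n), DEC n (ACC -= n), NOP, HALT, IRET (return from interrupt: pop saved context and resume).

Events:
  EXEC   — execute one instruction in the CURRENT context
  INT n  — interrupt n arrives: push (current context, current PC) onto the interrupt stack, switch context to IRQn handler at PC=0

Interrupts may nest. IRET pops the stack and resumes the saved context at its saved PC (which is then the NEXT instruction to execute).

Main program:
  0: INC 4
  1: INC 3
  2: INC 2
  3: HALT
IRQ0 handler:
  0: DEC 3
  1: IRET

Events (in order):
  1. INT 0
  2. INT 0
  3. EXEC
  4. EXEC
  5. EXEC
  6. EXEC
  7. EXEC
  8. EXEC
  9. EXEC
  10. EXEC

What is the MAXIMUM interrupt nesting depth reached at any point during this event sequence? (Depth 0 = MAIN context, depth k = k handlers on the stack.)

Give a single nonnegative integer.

Answer: 2

Derivation:
Event 1 (INT 0): INT 0 arrives: push (MAIN, PC=0), enter IRQ0 at PC=0 (depth now 1) [depth=1]
Event 2 (INT 0): INT 0 arrives: push (IRQ0, PC=0), enter IRQ0 at PC=0 (depth now 2) [depth=2]
Event 3 (EXEC): [IRQ0] PC=0: DEC 3 -> ACC=-3 [depth=2]
Event 4 (EXEC): [IRQ0] PC=1: IRET -> resume IRQ0 at PC=0 (depth now 1) [depth=1]
Event 5 (EXEC): [IRQ0] PC=0: DEC 3 -> ACC=-6 [depth=1]
Event 6 (EXEC): [IRQ0] PC=1: IRET -> resume MAIN at PC=0 (depth now 0) [depth=0]
Event 7 (EXEC): [MAIN] PC=0: INC 4 -> ACC=-2 [depth=0]
Event 8 (EXEC): [MAIN] PC=1: INC 3 -> ACC=1 [depth=0]
Event 9 (EXEC): [MAIN] PC=2: INC 2 -> ACC=3 [depth=0]
Event 10 (EXEC): [MAIN] PC=3: HALT [depth=0]
Max depth observed: 2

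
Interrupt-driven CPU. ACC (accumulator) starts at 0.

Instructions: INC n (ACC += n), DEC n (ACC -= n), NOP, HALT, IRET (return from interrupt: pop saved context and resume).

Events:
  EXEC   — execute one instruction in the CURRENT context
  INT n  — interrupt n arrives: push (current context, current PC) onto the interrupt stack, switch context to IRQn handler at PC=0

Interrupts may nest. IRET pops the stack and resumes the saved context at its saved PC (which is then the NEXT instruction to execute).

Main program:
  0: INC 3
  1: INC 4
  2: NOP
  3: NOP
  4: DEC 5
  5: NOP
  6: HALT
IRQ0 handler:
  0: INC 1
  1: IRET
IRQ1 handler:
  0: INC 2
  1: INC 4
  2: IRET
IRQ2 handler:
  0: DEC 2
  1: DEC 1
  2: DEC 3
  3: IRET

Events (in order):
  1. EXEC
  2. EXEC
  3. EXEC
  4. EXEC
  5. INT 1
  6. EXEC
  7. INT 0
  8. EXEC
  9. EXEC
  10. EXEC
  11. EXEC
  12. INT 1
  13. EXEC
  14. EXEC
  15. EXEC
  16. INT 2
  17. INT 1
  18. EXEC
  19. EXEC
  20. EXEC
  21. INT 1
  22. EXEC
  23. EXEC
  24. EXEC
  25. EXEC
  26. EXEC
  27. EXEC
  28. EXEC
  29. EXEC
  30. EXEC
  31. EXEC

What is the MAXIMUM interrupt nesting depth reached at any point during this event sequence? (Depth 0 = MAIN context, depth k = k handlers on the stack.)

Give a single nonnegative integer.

Event 1 (EXEC): [MAIN] PC=0: INC 3 -> ACC=3 [depth=0]
Event 2 (EXEC): [MAIN] PC=1: INC 4 -> ACC=7 [depth=0]
Event 3 (EXEC): [MAIN] PC=2: NOP [depth=0]
Event 4 (EXEC): [MAIN] PC=3: NOP [depth=0]
Event 5 (INT 1): INT 1 arrives: push (MAIN, PC=4), enter IRQ1 at PC=0 (depth now 1) [depth=1]
Event 6 (EXEC): [IRQ1] PC=0: INC 2 -> ACC=9 [depth=1]
Event 7 (INT 0): INT 0 arrives: push (IRQ1, PC=1), enter IRQ0 at PC=0 (depth now 2) [depth=2]
Event 8 (EXEC): [IRQ0] PC=0: INC 1 -> ACC=10 [depth=2]
Event 9 (EXEC): [IRQ0] PC=1: IRET -> resume IRQ1 at PC=1 (depth now 1) [depth=1]
Event 10 (EXEC): [IRQ1] PC=1: INC 4 -> ACC=14 [depth=1]
Event 11 (EXEC): [IRQ1] PC=2: IRET -> resume MAIN at PC=4 (depth now 0) [depth=0]
Event 12 (INT 1): INT 1 arrives: push (MAIN, PC=4), enter IRQ1 at PC=0 (depth now 1) [depth=1]
Event 13 (EXEC): [IRQ1] PC=0: INC 2 -> ACC=16 [depth=1]
Event 14 (EXEC): [IRQ1] PC=1: INC 4 -> ACC=20 [depth=1]
Event 15 (EXEC): [IRQ1] PC=2: IRET -> resume MAIN at PC=4 (depth now 0) [depth=0]
Event 16 (INT 2): INT 2 arrives: push (MAIN, PC=4), enter IRQ2 at PC=0 (depth now 1) [depth=1]
Event 17 (INT 1): INT 1 arrives: push (IRQ2, PC=0), enter IRQ1 at PC=0 (depth now 2) [depth=2]
Event 18 (EXEC): [IRQ1] PC=0: INC 2 -> ACC=22 [depth=2]
Event 19 (EXEC): [IRQ1] PC=1: INC 4 -> ACC=26 [depth=2]
Event 20 (EXEC): [IRQ1] PC=2: IRET -> resume IRQ2 at PC=0 (depth now 1) [depth=1]
Event 21 (INT 1): INT 1 arrives: push (IRQ2, PC=0), enter IRQ1 at PC=0 (depth now 2) [depth=2]
Event 22 (EXEC): [IRQ1] PC=0: INC 2 -> ACC=28 [depth=2]
Event 23 (EXEC): [IRQ1] PC=1: INC 4 -> ACC=32 [depth=2]
Event 24 (EXEC): [IRQ1] PC=2: IRET -> resume IRQ2 at PC=0 (depth now 1) [depth=1]
Event 25 (EXEC): [IRQ2] PC=0: DEC 2 -> ACC=30 [depth=1]
Event 26 (EXEC): [IRQ2] PC=1: DEC 1 -> ACC=29 [depth=1]
Event 27 (EXEC): [IRQ2] PC=2: DEC 3 -> ACC=26 [depth=1]
Event 28 (EXEC): [IRQ2] PC=3: IRET -> resume MAIN at PC=4 (depth now 0) [depth=0]
Event 29 (EXEC): [MAIN] PC=4: DEC 5 -> ACC=21 [depth=0]
Event 30 (EXEC): [MAIN] PC=5: NOP [depth=0]
Event 31 (EXEC): [MAIN] PC=6: HALT [depth=0]
Max depth observed: 2

Answer: 2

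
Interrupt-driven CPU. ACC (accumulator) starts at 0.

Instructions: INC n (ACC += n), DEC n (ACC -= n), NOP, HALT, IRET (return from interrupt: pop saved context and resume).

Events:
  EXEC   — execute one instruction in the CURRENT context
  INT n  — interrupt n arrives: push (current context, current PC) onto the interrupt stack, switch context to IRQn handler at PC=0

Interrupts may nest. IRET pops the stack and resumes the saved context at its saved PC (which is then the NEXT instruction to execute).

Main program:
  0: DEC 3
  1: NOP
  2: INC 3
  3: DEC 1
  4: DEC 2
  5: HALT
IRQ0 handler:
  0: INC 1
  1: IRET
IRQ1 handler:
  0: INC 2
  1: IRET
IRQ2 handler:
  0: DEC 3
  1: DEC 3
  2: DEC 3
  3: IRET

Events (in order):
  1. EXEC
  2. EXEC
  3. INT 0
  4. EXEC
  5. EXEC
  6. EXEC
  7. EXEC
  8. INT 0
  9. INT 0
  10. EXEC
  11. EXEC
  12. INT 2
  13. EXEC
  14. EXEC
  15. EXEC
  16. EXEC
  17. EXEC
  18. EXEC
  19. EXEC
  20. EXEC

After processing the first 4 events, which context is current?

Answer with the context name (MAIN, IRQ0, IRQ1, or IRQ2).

Answer: IRQ0

Derivation:
Event 1 (EXEC): [MAIN] PC=0: DEC 3 -> ACC=-3
Event 2 (EXEC): [MAIN] PC=1: NOP
Event 3 (INT 0): INT 0 arrives: push (MAIN, PC=2), enter IRQ0 at PC=0 (depth now 1)
Event 4 (EXEC): [IRQ0] PC=0: INC 1 -> ACC=-2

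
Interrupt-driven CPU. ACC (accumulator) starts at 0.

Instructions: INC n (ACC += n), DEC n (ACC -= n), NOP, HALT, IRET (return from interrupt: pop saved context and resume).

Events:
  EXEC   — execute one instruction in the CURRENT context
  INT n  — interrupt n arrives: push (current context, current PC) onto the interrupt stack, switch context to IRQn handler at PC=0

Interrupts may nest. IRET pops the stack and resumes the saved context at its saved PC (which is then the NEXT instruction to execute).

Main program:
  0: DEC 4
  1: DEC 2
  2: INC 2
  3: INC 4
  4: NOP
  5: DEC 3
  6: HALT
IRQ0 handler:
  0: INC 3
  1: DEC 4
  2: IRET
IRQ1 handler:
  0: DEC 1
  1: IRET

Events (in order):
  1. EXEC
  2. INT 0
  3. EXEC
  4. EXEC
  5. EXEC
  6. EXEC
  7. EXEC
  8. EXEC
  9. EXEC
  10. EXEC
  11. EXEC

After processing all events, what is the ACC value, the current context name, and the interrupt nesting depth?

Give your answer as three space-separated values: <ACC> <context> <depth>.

Answer: -4 MAIN 0

Derivation:
Event 1 (EXEC): [MAIN] PC=0: DEC 4 -> ACC=-4
Event 2 (INT 0): INT 0 arrives: push (MAIN, PC=1), enter IRQ0 at PC=0 (depth now 1)
Event 3 (EXEC): [IRQ0] PC=0: INC 3 -> ACC=-1
Event 4 (EXEC): [IRQ0] PC=1: DEC 4 -> ACC=-5
Event 5 (EXEC): [IRQ0] PC=2: IRET -> resume MAIN at PC=1 (depth now 0)
Event 6 (EXEC): [MAIN] PC=1: DEC 2 -> ACC=-7
Event 7 (EXEC): [MAIN] PC=2: INC 2 -> ACC=-5
Event 8 (EXEC): [MAIN] PC=3: INC 4 -> ACC=-1
Event 9 (EXEC): [MAIN] PC=4: NOP
Event 10 (EXEC): [MAIN] PC=5: DEC 3 -> ACC=-4
Event 11 (EXEC): [MAIN] PC=6: HALT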